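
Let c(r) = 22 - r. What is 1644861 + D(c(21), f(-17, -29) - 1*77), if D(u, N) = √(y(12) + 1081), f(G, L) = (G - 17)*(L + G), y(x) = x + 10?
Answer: 1644861 + √1103 ≈ 1.6449e+6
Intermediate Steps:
y(x) = 10 + x
f(G, L) = (-17 + G)*(G + L)
D(u, N) = √1103 (D(u, N) = √((10 + 12) + 1081) = √(22 + 1081) = √1103)
1644861 + D(c(21), f(-17, -29) - 1*77) = 1644861 + √1103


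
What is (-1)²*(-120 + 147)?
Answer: 27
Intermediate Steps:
(-1)²*(-120 + 147) = 1*27 = 27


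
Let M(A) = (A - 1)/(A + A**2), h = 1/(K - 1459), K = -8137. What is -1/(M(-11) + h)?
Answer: 527780/57631 ≈ 9.1579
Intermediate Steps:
h = -1/9596 (h = 1/(-8137 - 1459) = 1/(-9596) = -1/9596 ≈ -0.00010421)
M(A) = (-1 + A)/(A + A**2)
-1/(M(-11) + h) = -1/((-1 - 11)/((-11)*(1 - 11)) - 1/9596) = -1/(-1/11*(-12)/(-10) - 1/9596) = -1/(-1/11*(-1/10)*(-12) - 1/9596) = -1/(-6/55 - 1/9596) = -1/(-57631/527780) = -1*(-527780/57631) = 527780/57631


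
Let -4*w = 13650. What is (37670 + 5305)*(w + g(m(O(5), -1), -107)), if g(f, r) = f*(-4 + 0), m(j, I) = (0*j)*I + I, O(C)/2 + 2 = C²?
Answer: -292960575/2 ≈ -1.4648e+8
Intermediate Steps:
w = -6825/2 (w = -¼*13650 = -6825/2 ≈ -3412.5)
O(C) = -4 + 2*C²
m(j, I) = I (m(j, I) = 0*I + I = 0 + I = I)
g(f, r) = -4*f (g(f, r) = f*(-4) = -4*f)
(37670 + 5305)*(w + g(m(O(5), -1), -107)) = (37670 + 5305)*(-6825/2 - 4*(-1)) = 42975*(-6825/2 + 4) = 42975*(-6817/2) = -292960575/2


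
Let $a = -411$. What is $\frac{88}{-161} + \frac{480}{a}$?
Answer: $- \frac{37816}{22057} \approx -1.7145$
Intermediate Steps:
$\frac{88}{-161} + \frac{480}{a} = \frac{88}{-161} + \frac{480}{-411} = 88 \left(- \frac{1}{161}\right) + 480 \left(- \frac{1}{411}\right) = - \frac{88}{161} - \frac{160}{137} = - \frac{37816}{22057}$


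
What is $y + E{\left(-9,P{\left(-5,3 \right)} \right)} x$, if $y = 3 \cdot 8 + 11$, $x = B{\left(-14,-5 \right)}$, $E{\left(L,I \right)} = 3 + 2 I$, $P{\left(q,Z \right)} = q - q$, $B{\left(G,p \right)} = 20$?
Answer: $95$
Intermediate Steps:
$P{\left(q,Z \right)} = 0$
$x = 20$
$y = 35$ ($y = 24 + 11 = 35$)
$y + E{\left(-9,P{\left(-5,3 \right)} \right)} x = 35 + \left(3 + 2 \cdot 0\right) 20 = 35 + \left(3 + 0\right) 20 = 35 + 3 \cdot 20 = 35 + 60 = 95$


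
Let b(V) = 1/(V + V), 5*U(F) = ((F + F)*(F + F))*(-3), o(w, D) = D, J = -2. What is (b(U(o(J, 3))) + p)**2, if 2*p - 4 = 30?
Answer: 13446889/46656 ≈ 288.21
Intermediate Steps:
U(F) = -12*F**2/5 (U(F) = (((F + F)*(F + F))*(-3))/5 = (((2*F)*(2*F))*(-3))/5 = ((4*F**2)*(-3))/5 = (-12*F**2)/5 = -12*F**2/5)
b(V) = 1/(2*V)
p = 17 (p = 2 + (1/2)*30 = 2 + 15 = 17)
(b(U(o(J, 3))) + p)**2 = (1/(2*((-12/5*3**2))) + 17)**2 = (1/(2*((-12/5*9))) + 17)**2 = (1/(2*(-108/5)) + 17)**2 = ((1/2)*(-5/108) + 17)**2 = (-5/216 + 17)**2 = (3667/216)**2 = 13446889/46656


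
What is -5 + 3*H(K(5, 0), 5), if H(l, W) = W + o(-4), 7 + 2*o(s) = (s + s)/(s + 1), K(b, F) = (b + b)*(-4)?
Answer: 7/2 ≈ 3.5000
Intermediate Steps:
K(b, F) = -8*b (K(b, F) = (2*b)*(-4) = -8*b)
o(s) = -7/2 + s/(1 + s) (o(s) = -7/2 + ((s + s)/(s + 1))/2 = -7/2 + ((2*s)/(1 + s))/2 = -7/2 + (2*s/(1 + s))/2 = -7/2 + s/(1 + s))
H(l, W) = -13/6 + W (H(l, W) = W + (-7 - 5*(-4))/(2*(1 - 4)) = W + (1/2)*(-7 + 20)/(-3) = W + (1/2)*(-1/3)*13 = W - 13/6 = -13/6 + W)
-5 + 3*H(K(5, 0), 5) = -5 + 3*(-13/6 + 5) = -5 + 3*(17/6) = -5 + 17/2 = 7/2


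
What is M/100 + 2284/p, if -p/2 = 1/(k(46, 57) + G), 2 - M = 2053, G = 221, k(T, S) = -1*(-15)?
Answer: -26953251/100 ≈ -2.6953e+5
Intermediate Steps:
k(T, S) = 15
M = -2051 (M = 2 - 1*2053 = 2 - 2053 = -2051)
p = -1/118 (p = -2/(15 + 221) = -2/236 = -2*1/236 = -1/118 ≈ -0.0084746)
M/100 + 2284/p = -2051/100 + 2284/(-1/118) = -2051*1/100 + 2284*(-118) = -2051/100 - 269512 = -26953251/100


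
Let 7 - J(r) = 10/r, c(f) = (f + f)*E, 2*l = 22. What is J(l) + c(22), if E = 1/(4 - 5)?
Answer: -417/11 ≈ -37.909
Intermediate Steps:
l = 11 (l = (1/2)*22 = 11)
E = -1 (E = 1/(-1) = -1)
c(f) = -2*f (c(f) = (f + f)*(-1) = (2*f)*(-1) = -2*f)
J(r) = 7 - 10/r
J(l) + c(22) = (7 - 10/11) - 2*22 = (7 - 10*1/11) - 44 = (7 - 10/11) - 44 = 67/11 - 44 = -417/11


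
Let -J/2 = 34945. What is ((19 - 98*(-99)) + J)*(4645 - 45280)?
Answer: 2444967315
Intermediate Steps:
J = -69890 (J = -2*34945 = -69890)
((19 - 98*(-99)) + J)*(4645 - 45280) = ((19 - 98*(-99)) - 69890)*(4645 - 45280) = ((19 + 9702) - 69890)*(-40635) = (9721 - 69890)*(-40635) = -60169*(-40635) = 2444967315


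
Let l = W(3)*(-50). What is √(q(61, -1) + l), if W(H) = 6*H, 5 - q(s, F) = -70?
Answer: 5*I*√33 ≈ 28.723*I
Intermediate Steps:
q(s, F) = 75 (q(s, F) = 5 - 1*(-70) = 5 + 70 = 75)
l = -900 (l = (6*3)*(-50) = 18*(-50) = -900)
√(q(61, -1) + l) = √(75 - 900) = √(-825) = 5*I*√33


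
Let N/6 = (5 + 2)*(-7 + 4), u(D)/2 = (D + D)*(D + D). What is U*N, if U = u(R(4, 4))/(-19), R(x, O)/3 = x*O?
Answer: 2322432/19 ≈ 1.2223e+5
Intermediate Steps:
R(x, O) = 3*O*x (R(x, O) = 3*(x*O) = 3*(O*x) = 3*O*x)
u(D) = 8*D² (u(D) = 2*((D + D)*(D + D)) = 2*((2*D)*(2*D)) = 2*(4*D²) = 8*D²)
N = -126 (N = 6*((5 + 2)*(-7 + 4)) = 6*(7*(-3)) = 6*(-21) = -126)
U = -18432/19 (U = (8*(3*4*4)²)/(-19) = (8*48²)*(-1/19) = (8*2304)*(-1/19) = 18432*(-1/19) = -18432/19 ≈ -970.11)
U*N = -18432/19*(-126) = 2322432/19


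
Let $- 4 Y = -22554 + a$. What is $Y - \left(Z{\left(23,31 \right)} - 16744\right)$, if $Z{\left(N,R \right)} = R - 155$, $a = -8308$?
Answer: $\frac{49167}{2} \approx 24584.0$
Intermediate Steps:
$Z{\left(N,R \right)} = -155 + R$
$Y = \frac{15431}{2}$ ($Y = - \frac{-22554 - 8308}{4} = \left(- \frac{1}{4}\right) \left(-30862\right) = \frac{15431}{2} \approx 7715.5$)
$Y - \left(Z{\left(23,31 \right)} - 16744\right) = \frac{15431}{2} - \left(\left(-155 + 31\right) - 16744\right) = \frac{15431}{2} - \left(-124 - 16744\right) = \frac{15431}{2} - -16868 = \frac{15431}{2} + 16868 = \frac{49167}{2}$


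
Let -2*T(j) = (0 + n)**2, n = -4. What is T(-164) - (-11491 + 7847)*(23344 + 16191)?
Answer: 144065532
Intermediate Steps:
T(j) = -8 (T(j) = -(0 - 4)**2/2 = -1/2*(-4)**2 = -1/2*16 = -8)
T(-164) - (-11491 + 7847)*(23344 + 16191) = -8 - (-11491 + 7847)*(23344 + 16191) = -8 - (-3644)*39535 = -8 - 1*(-144065540) = -8 + 144065540 = 144065532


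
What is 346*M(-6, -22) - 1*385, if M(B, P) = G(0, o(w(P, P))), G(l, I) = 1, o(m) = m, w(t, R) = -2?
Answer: -39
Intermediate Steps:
M(B, P) = 1
346*M(-6, -22) - 1*385 = 346*1 - 1*385 = 346 - 385 = -39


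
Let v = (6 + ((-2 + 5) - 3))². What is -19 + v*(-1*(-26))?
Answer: 917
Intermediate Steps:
v = 36 (v = (6 + (3 - 3))² = (6 + 0)² = 6² = 36)
-19 + v*(-1*(-26)) = -19 + 36*(-1*(-26)) = -19 + 36*26 = -19 + 936 = 917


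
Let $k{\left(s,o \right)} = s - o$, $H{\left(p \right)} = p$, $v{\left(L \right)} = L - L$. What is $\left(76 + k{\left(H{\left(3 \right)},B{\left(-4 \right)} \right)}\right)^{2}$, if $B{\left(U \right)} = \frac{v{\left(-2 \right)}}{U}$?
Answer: $6241$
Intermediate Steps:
$v{\left(L \right)} = 0$
$B{\left(U \right)} = 0$ ($B{\left(U \right)} = \frac{0}{U} = 0$)
$\left(76 + k{\left(H{\left(3 \right)},B{\left(-4 \right)} \right)}\right)^{2} = \left(76 + \left(3 - 0\right)\right)^{2} = \left(76 + \left(3 + 0\right)\right)^{2} = \left(76 + 3\right)^{2} = 79^{2} = 6241$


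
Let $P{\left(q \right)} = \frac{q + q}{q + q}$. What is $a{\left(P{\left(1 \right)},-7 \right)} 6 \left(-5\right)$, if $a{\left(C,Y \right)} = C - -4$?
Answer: $-150$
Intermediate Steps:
$P{\left(q \right)} = 1$ ($P{\left(q \right)} = \frac{2 q}{2 q} = 2 q \frac{1}{2 q} = 1$)
$a{\left(C,Y \right)} = 4 + C$ ($a{\left(C,Y \right)} = C + 4 = 4 + C$)
$a{\left(P{\left(1 \right)},-7 \right)} 6 \left(-5\right) = \left(4 + 1\right) 6 \left(-5\right) = 5 \left(-30\right) = -150$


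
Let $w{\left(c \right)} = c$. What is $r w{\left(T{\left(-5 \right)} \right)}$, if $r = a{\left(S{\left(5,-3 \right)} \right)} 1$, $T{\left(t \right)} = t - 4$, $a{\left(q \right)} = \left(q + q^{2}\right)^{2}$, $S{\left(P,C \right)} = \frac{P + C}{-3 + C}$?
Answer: $- \frac{4}{9} \approx -0.44444$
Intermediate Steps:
$S{\left(P,C \right)} = \frac{C + P}{-3 + C}$
$T{\left(t \right)} = -4 + t$ ($T{\left(t \right)} = t - 4 = -4 + t$)
$r = \frac{4}{81}$ ($r = \left(\frac{-3 + 5}{-3 - 3}\right)^{2} \left(1 + \frac{-3 + 5}{-3 - 3}\right)^{2} \cdot 1 = \left(\frac{1}{-6} \cdot 2\right)^{2} \left(1 + \frac{1}{-6} \cdot 2\right)^{2} \cdot 1 = \left(\left(- \frac{1}{6}\right) 2\right)^{2} \left(1 - \frac{1}{3}\right)^{2} \cdot 1 = \left(- \frac{1}{3}\right)^{2} \left(1 - \frac{1}{3}\right)^{2} \cdot 1 = \frac{\left(\frac{2}{3}\right)^{2}}{9} \cdot 1 = \frac{1}{9} \cdot \frac{4}{9} \cdot 1 = \frac{4}{81} \cdot 1 = \frac{4}{81} \approx 0.049383$)
$r w{\left(T{\left(-5 \right)} \right)} = \frac{4 \left(-4 - 5\right)}{81} = \frac{4}{81} \left(-9\right) = - \frac{4}{9}$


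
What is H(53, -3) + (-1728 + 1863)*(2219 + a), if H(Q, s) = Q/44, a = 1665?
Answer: 23071013/44 ≈ 5.2434e+5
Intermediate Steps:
H(Q, s) = Q/44 (H(Q, s) = Q*(1/44) = Q/44)
H(53, -3) + (-1728 + 1863)*(2219 + a) = (1/44)*53 + (-1728 + 1863)*(2219 + 1665) = 53/44 + 135*3884 = 53/44 + 524340 = 23071013/44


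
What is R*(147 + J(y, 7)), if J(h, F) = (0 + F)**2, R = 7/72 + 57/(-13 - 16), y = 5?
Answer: -191149/522 ≈ -366.19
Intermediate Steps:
R = -3901/2088 (R = 7*(1/72) + 57/(-29) = 7/72 + 57*(-1/29) = 7/72 - 57/29 = -3901/2088 ≈ -1.8683)
J(h, F) = F**2
R*(147 + J(y, 7)) = -3901*(147 + 7**2)/2088 = -3901*(147 + 49)/2088 = -3901/2088*196 = -191149/522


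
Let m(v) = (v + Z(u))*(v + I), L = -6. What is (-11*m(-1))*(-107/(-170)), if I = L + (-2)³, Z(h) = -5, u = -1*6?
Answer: -10593/17 ≈ -623.12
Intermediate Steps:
u = -6
I = -14 (I = -6 + (-2)³ = -6 - 8 = -14)
m(v) = (-14 + v)*(-5 + v) (m(v) = (v - 5)*(v - 14) = (-5 + v)*(-14 + v) = (-14 + v)*(-5 + v))
(-11*m(-1))*(-107/(-170)) = (-11*(70 + (-1)² - 19*(-1)))*(-107/(-170)) = (-11*(70 + 1 + 19))*(-107*(-1/170)) = -11*90*(107/170) = -990*107/170 = -10593/17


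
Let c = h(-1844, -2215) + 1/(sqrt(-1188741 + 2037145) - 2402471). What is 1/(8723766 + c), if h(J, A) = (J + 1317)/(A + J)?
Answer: 69131680663537706168590416/603088614271106151096115979303605 + 5491827*sqrt(212101)/1206177228542212302192231958607210 ≈ 1.1463e-7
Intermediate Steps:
h(J, A) = (1317 + J)/(A + J)
c = 527/4059 + 1/(-2402471 + 2*sqrt(212101)) (c = (1317 - 1844)/(-2215 - 1844) + 1/(sqrt(-1188741 + 2037145) - 2402471) = -527/(-4059) + 1/(sqrt(848404) - 2402471) = -1/4059*(-527) + 1/(2*sqrt(212101) - 2402471) = 527/4059 + 1/(-2402471 + 2*sqrt(212101)) ≈ 0.12983)
1/(8723766 + c) = 1/(8723766 + (1013921220213170/7809334775712261 - 2*sqrt(212101)/5771866057437)) = 1/(68126810212897468508096/7809334775712261 - 2*sqrt(212101)/5771866057437)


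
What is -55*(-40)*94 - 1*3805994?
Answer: -3599194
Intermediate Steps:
-55*(-40)*94 - 1*3805994 = 2200*94 - 3805994 = 206800 - 3805994 = -3599194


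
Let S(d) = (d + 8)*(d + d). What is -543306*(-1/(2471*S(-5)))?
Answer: -90551/12355 ≈ -7.3291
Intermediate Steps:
S(d) = 2*d*(8 + d) (S(d) = (8 + d)*(2*d) = 2*d*(8 + d))
-543306*(-1/(2471*S(-5))) = -543306*1/(24710*(8 - 5)) = -543306/((-4942*(-5)*3)) = -543306/((-2471*(-30))) = -543306/74130 = -543306*1/74130 = -90551/12355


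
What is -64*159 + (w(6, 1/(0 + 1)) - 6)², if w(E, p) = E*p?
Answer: -10176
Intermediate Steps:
-64*159 + (w(6, 1/(0 + 1)) - 6)² = -64*159 + (6/(0 + 1) - 6)² = -10176 + (6/1 - 6)² = -10176 + (6*1 - 6)² = -10176 + (6 - 6)² = -10176 + 0² = -10176 + 0 = -10176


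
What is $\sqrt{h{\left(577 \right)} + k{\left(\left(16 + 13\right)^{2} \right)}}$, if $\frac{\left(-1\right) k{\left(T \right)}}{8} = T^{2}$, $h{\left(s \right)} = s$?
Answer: $i \sqrt{5657671} \approx 2378.6 i$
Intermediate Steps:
$k{\left(T \right)} = - 8 T^{2}$
$\sqrt{h{\left(577 \right)} + k{\left(\left(16 + 13\right)^{2} \right)}} = \sqrt{577 - 8 \left(\left(16 + 13\right)^{2}\right)^{2}} = \sqrt{577 - 8 \left(29^{2}\right)^{2}} = \sqrt{577 - 8 \cdot 841^{2}} = \sqrt{577 - 5658248} = \sqrt{-5657671} = i \sqrt{5657671}$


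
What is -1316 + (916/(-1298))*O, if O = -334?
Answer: -701112/649 ≈ -1080.3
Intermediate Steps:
-1316 + (916/(-1298))*O = -1316 + (916/(-1298))*(-334) = -1316 + (916*(-1/1298))*(-334) = -1316 - 458/649*(-334) = -1316 + 152972/649 = -701112/649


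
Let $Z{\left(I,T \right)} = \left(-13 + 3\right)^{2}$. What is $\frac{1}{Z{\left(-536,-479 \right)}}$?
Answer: $\frac{1}{100} \approx 0.01$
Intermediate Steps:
$Z{\left(I,T \right)} = 100$ ($Z{\left(I,T \right)} = \left(-10\right)^{2} = 100$)
$\frac{1}{Z{\left(-536,-479 \right)}} = \frac{1}{100}$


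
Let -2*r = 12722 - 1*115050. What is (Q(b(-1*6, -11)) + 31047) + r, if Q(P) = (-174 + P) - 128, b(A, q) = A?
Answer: 81903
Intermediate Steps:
r = 51164 (r = -(12722 - 1*115050)/2 = -(12722 - 115050)/2 = -½*(-102328) = 51164)
Q(P) = -302 + P
(Q(b(-1*6, -11)) + 31047) + r = ((-302 - 1*6) + 31047) + 51164 = ((-302 - 6) + 31047) + 51164 = (-308 + 31047) + 51164 = 30739 + 51164 = 81903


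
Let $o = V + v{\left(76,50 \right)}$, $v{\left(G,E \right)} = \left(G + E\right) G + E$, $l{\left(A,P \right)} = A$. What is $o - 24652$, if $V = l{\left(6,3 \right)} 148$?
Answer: $-14138$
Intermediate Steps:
$V = 888$ ($V = 6 \cdot 148 = 888$)
$v{\left(G,E \right)} = E + G \left(E + G\right)$ ($v{\left(G,E \right)} = \left(E + G\right) G + E = G \left(E + G\right) + E = E + G \left(E + G\right)$)
$o = 10514$ ($o = 888 + \left(50 + 76^{2} + 50 \cdot 76\right) = 888 + \left(50 + 5776 + 3800\right) = 888 + 9626 = 10514$)
$o - 24652 = 10514 - 24652 = -14138$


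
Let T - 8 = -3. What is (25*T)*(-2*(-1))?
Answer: 250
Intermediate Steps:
T = 5 (T = 8 - 3 = 5)
(25*T)*(-2*(-1)) = (25*5)*(-2*(-1)) = 125*2 = 250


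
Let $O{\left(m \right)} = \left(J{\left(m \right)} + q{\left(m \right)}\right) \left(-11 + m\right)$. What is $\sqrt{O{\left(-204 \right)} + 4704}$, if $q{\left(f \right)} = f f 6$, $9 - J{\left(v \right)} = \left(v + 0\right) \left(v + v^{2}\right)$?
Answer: $i \sqrt{1870012191} \approx 43244.0 i$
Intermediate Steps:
$J{\left(v \right)} = 9 - v \left(v + v^{2}\right)$ ($J{\left(v \right)} = 9 - \left(v + 0\right) \left(v + v^{2}\right) = 9 - v \left(v + v^{2}\right)$)
$q{\left(f \right)} = 6 f^{2}$ ($q{\left(f \right)} = f^{2} \cdot 6 = 6 f^{2}$)
$O{\left(m \right)} = \left(-11 + m\right) \left(9 - m^{3} + 5 m^{2}\right)$ ($O{\left(m \right)} = \left(\left(9 - m^{2} - m^{3}\right) + 6 m^{2}\right) \left(-11 + m\right) = \left(9 - m^{3} + 5 m^{2}\right) \left(-11 + m\right) = \left(-11 + m\right) \left(9 - m^{3} + 5 m^{2}\right)$)
$\sqrt{O{\left(-204 \right)} + 4704} = \sqrt{\left(-99 - \left(-204\right)^{4} - 55 \left(-204\right)^{2} + 9 \left(-204\right) + 16 \left(-204\right)^{3}\right) + 4704} = \sqrt{\left(-99 - 1731891456 - 2288880 - 1836 + 16 \left(-8489664\right)\right) + 4704} = \sqrt{\left(-99 - 1731891456 - 2288880 - 1836 - 135834624\right) + 4704} = \sqrt{-1870016895 + 4704} = \sqrt{-1870012191} = i \sqrt{1870012191}$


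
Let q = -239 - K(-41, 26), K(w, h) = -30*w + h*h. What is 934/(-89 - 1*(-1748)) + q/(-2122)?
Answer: 5540503/3520398 ≈ 1.5738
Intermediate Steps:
K(w, h) = h² - 30*w (K(w, h) = -30*w + h² = h² - 30*w)
q = -2145 (q = -239 - (26² - 30*(-41)) = -239 - (676 + 1230) = -239 - 1*1906 = -239 - 1906 = -2145)
934/(-89 - 1*(-1748)) + q/(-2122) = 934/(-89 - 1*(-1748)) - 2145/(-2122) = 934/(-89 + 1748) - 2145*(-1/2122) = 934/1659 + 2145/2122 = 5540503/3520398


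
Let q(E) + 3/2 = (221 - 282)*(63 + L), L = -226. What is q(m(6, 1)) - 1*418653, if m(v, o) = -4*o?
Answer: -817423/2 ≈ -4.0871e+5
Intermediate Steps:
q(E) = 19883/2 (q(E) = -3/2 + (221 - 282)*(63 - 226) = -3/2 - 61*(-163) = -3/2 + 9943 = 19883/2)
q(m(6, 1)) - 1*418653 = 19883/2 - 1*418653 = 19883/2 - 418653 = -817423/2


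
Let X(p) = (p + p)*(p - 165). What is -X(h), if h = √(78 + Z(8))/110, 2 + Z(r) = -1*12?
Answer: 72568/3025 ≈ 23.989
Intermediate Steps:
Z(r) = -14 (Z(r) = -2 - 1*12 = -2 - 12 = -14)
h = 4/55 (h = √(78 - 14)/110 = √64*(1/110) = 8*(1/110) = 4/55 ≈ 0.072727)
X(p) = 2*p*(-165 + p) (X(p) = (2*p)*(-165 + p) = 2*p*(-165 + p))
-X(h) = -2*4*(-165 + 4/55)/55 = -2*4*(-9071)/(55*55) = -1*(-72568/3025) = 72568/3025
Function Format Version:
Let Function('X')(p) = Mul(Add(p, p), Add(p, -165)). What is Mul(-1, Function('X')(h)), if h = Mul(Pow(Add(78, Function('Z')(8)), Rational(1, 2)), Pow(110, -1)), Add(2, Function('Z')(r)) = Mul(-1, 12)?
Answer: Rational(72568, 3025) ≈ 23.989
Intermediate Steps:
Function('Z')(r) = -14 (Function('Z')(r) = Add(-2, Mul(-1, 12)) = Add(-2, -12) = -14)
h = Rational(4, 55) (h = Mul(Pow(Add(78, -14), Rational(1, 2)), Pow(110, -1)) = Mul(Pow(64, Rational(1, 2)), Rational(1, 110)) = Mul(8, Rational(1, 110)) = Rational(4, 55) ≈ 0.072727)
Function('X')(p) = Mul(2, p, Add(-165, p)) (Function('X')(p) = Mul(Mul(2, p), Add(-165, p)) = Mul(2, p, Add(-165, p)))
Mul(-1, Function('X')(h)) = Mul(-1, Mul(2, Rational(4, 55), Add(-165, Rational(4, 55)))) = Mul(-1, Mul(2, Rational(4, 55), Rational(-9071, 55))) = Mul(-1, Rational(-72568, 3025)) = Rational(72568, 3025)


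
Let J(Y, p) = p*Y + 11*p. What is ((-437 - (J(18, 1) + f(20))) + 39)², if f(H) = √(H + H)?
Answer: 182369 + 1708*√10 ≈ 1.8777e+5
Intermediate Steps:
f(H) = √2*√H (f(H) = √(2*H) = √2*√H)
J(Y, p) = 11*p + Y*p (J(Y, p) = Y*p + 11*p = 11*p + Y*p)
((-437 - (J(18, 1) + f(20))) + 39)² = ((-437 - (1*(11 + 18) + √2*√20)) + 39)² = ((-437 - (1*29 + √2*(2*√5))) + 39)² = ((-437 - (29 + 2*√10)) + 39)² = ((-437 + (-29 - 2*√10)) + 39)² = ((-466 - 2*√10) + 39)² = (-427 - 2*√10)²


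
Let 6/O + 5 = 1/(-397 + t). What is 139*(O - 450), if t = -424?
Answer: -128757507/2053 ≈ -62717.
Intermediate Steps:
O = -2463/2053 (O = 6/(-5 + 1/(-397 - 424)) = 6/(-5 + 1/(-821)) = 6/(-5 - 1/821) = 6/(-4106/821) = 6*(-821/4106) = -2463/2053 ≈ -1.1997)
139*(O - 450) = 139*(-2463/2053 - 450) = 139*(-926313/2053) = -128757507/2053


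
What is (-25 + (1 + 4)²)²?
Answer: 0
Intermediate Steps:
(-25 + (1 + 4)²)² = (-25 + 5²)² = (-25 + 25)² = 0² = 0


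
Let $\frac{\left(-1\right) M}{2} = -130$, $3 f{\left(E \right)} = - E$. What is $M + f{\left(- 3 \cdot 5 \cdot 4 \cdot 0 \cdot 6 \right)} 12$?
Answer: $260$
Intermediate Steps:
$f{\left(E \right)} = - \frac{E}{3}$ ($f{\left(E \right)} = \frac{\left(-1\right) E}{3} = - \frac{E}{3}$)
$M = 260$ ($M = \left(-2\right) \left(-130\right) = 260$)
$M + f{\left(- 3 \cdot 5 \cdot 4 \cdot 0 \cdot 6 \right)} 12 = 260 + - \frac{- 3 \cdot 5 \cdot 4 \cdot 0 \cdot 6}{3} \cdot 12 = 260 + - \frac{- 3 \cdot 20 \cdot 0 \cdot 6}{3} \cdot 12 = 260 + - \frac{\left(-3\right) 0 \cdot 6}{3} \cdot 12 = 260 + - \frac{0 \cdot 6}{3} \cdot 12 = 260 + \left(- \frac{1}{3}\right) 0 \cdot 12 = 260 + 0 \cdot 12 = 260 + 0 = 260$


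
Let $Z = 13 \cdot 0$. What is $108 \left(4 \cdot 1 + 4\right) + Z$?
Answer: $864$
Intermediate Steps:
$Z = 0$
$108 \left(4 \cdot 1 + 4\right) + Z = 108 \left(4 \cdot 1 + 4\right) + 0 = 108 \left(4 + 4\right) + 0 = 108 \cdot 8 + 0 = 864 + 0 = 864$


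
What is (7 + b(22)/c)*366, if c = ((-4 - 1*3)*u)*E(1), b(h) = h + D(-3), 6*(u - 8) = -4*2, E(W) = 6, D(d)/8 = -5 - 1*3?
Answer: 26169/10 ≈ 2616.9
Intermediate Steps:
D(d) = -64 (D(d) = 8*(-5 - 1*3) = 8*(-5 - 3) = 8*(-8) = -64)
u = 20/3 (u = 8 + (-4*2)/6 = 8 + (⅙)*(-8) = 8 - 4/3 = 20/3 ≈ 6.6667)
b(h) = -64 + h (b(h) = h - 64 = -64 + h)
c = -280 (c = ((-4 - 1*3)*(20/3))*6 = ((-4 - 3)*(20/3))*6 = -7*20/3*6 = -140/3*6 = -280)
(7 + b(22)/c)*366 = (7 + (-64 + 22)/(-280))*366 = (7 - 42*(-1/280))*366 = (7 + 3/20)*366 = (143/20)*366 = 26169/10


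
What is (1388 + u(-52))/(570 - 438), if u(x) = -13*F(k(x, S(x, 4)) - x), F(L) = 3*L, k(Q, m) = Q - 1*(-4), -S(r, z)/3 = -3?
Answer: 28/3 ≈ 9.3333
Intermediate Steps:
S(r, z) = 9 (S(r, z) = -3*(-3) = 9)
k(Q, m) = 4 + Q (k(Q, m) = Q + 4 = 4 + Q)
u(x) = -156 (u(x) = -39*((4 + x) - x) = -39*4 = -13*12 = -156)
(1388 + u(-52))/(570 - 438) = (1388 - 156)/(570 - 438) = 1232/132 = 1232*(1/132) = 28/3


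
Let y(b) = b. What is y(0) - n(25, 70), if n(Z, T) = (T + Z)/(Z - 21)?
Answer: -95/4 ≈ -23.750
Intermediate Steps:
n(Z, T) = (T + Z)/(-21 + Z)
y(0) - n(25, 70) = 0 - (70 + 25)/(-21 + 25) = 0 - 95/4 = -95/4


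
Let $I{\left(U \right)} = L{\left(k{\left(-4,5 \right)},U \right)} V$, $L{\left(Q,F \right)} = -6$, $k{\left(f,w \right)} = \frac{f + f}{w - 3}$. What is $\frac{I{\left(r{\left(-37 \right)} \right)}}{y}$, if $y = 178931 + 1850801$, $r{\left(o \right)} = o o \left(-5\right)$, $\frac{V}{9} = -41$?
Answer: $\frac{1107}{1014866} \approx 0.0010908$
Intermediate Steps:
$k{\left(f,w \right)} = \frac{2 f}{-3 + w}$
$V = -369$ ($V = 9 \left(-41\right) = -369$)
$r{\left(o \right)} = - 5 o^{2}$ ($r{\left(o \right)} = o^{2} \left(-5\right) = - 5 o^{2}$)
$I{\left(U \right)} = 2214$ ($I{\left(U \right)} = \left(-6\right) \left(-369\right) = 2214$)
$y = 2029732$
$\frac{I{\left(r{\left(-37 \right)} \right)}}{y} = \frac{2214}{2029732} = 2214 \cdot \frac{1}{2029732} = \frac{1107}{1014866}$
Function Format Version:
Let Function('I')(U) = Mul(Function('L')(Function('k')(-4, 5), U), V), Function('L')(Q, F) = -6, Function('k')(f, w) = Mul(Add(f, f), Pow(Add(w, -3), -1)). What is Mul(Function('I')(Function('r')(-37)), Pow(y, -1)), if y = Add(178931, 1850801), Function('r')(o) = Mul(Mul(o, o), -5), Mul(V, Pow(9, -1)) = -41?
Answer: Rational(1107, 1014866) ≈ 0.0010908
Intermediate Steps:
Function('k')(f, w) = Mul(2, f, Pow(Add(-3, w), -1)) (Function('k')(f, w) = Mul(Mul(2, f), Pow(Add(-3, w), -1)) = Mul(2, f, Pow(Add(-3, w), -1)))
V = -369 (V = Mul(9, -41) = -369)
Function('r')(o) = Mul(-5, Pow(o, 2)) (Function('r')(o) = Mul(Pow(o, 2), -5) = Mul(-5, Pow(o, 2)))
Function('I')(U) = 2214 (Function('I')(U) = Mul(-6, -369) = 2214)
y = 2029732
Mul(Function('I')(Function('r')(-37)), Pow(y, -1)) = Mul(2214, Pow(2029732, -1)) = Mul(2214, Rational(1, 2029732)) = Rational(1107, 1014866)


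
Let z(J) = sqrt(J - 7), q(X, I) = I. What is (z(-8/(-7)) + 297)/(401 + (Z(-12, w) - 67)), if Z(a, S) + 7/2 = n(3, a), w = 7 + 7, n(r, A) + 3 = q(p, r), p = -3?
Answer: 594/661 + 2*I*sqrt(287)/4627 ≈ 0.89864 + 0.0073227*I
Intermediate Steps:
n(r, A) = -3 + r
w = 14
Z(a, S) = -7/2 (Z(a, S) = -7/2 + (-3 + 3) = -7/2 + 0 = -7/2)
z(J) = sqrt(-7 + J)
(z(-8/(-7)) + 297)/(401 + (Z(-12, w) - 67)) = (sqrt(-7 - 8/(-7)) + 297)/(401 + (-7/2 - 67)) = (sqrt(-7 - 8*(-1/7)) + 297)/(401 - 141/2) = (sqrt(-7 + 8/7) + 297)/(661/2) = (sqrt(-41/7) + 297)*(2/661) = (I*sqrt(287)/7 + 297)*(2/661) = (297 + I*sqrt(287)/7)*(2/661) = 594/661 + 2*I*sqrt(287)/4627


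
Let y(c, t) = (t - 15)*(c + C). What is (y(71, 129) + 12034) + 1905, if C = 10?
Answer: 23173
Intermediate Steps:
y(c, t) = (-15 + t)*(10 + c) (y(c, t) = (t - 15)*(c + 10) = (-15 + t)*(10 + c))
(y(71, 129) + 12034) + 1905 = ((-150 - 15*71 + 10*129 + 71*129) + 12034) + 1905 = ((-150 - 1065 + 1290 + 9159) + 12034) + 1905 = (9234 + 12034) + 1905 = 21268 + 1905 = 23173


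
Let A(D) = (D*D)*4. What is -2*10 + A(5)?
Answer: 80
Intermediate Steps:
A(D) = 4*D² (A(D) = D²*4 = 4*D²)
-2*10 + A(5) = -2*10 + 4*5² = -20 + 4*25 = -20 + 100 = 80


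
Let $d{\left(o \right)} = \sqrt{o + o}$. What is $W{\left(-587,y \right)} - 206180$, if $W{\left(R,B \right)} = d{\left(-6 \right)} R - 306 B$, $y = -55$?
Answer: $-189350 - 1174 i \sqrt{3} \approx -1.8935 \cdot 10^{5} - 2033.4 i$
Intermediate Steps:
$d{\left(o \right)} = \sqrt{2} \sqrt{o}$ ($d{\left(o \right)} = \sqrt{2 o} = \sqrt{2} \sqrt{o}$)
$W{\left(R,B \right)} = - 306 B + 2 i R \sqrt{3}$ ($W{\left(R,B \right)} = \sqrt{2} \sqrt{-6} R - 306 B = \sqrt{2} i \sqrt{6} R - 306 B = 2 i \sqrt{3} R - 306 B = 2 i R \sqrt{3} - 306 B = - 306 B + 2 i R \sqrt{3}$)
$W{\left(-587,y \right)} - 206180 = \left(\left(-306\right) \left(-55\right) + 2 i \left(-587\right) \sqrt{3}\right) - 206180 = \left(16830 - 1174 i \sqrt{3}\right) - 206180 = -189350 - 1174 i \sqrt{3}$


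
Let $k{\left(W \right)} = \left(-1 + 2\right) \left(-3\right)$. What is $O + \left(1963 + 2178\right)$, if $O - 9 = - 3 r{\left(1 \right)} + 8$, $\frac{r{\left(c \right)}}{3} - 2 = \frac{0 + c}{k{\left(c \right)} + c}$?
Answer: $\frac{8289}{2} \approx 4144.5$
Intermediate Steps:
$k{\left(W \right)} = -3$ ($k{\left(W \right)} = 1 \left(-3\right) = -3$)
$r{\left(c \right)} = 6 + \frac{3 c}{-3 + c}$ ($r{\left(c \right)} = 6 + 3 \frac{0 + c}{-3 + c} = 6 + 3 \frac{c}{-3 + c} = 6 + \frac{3 c}{-3 + c}$)
$O = \frac{7}{2}$ ($O = 9 + \left(- 3 \frac{9 \left(-2 + 1\right)}{-3 + 1} + 8\right) = 9 + \left(- 3 \cdot 9 \frac{1}{-2} \left(-1\right) + 8\right) = 9 + \left(- 3 \cdot 9 \left(- \frac{1}{2}\right) \left(-1\right) + 8\right) = 9 + \left(\left(-3\right) \frac{9}{2} + 8\right) = 9 + \left(- \frac{27}{2} + 8\right) = 9 - \frac{11}{2} = \frac{7}{2} \approx 3.5$)
$O + \left(1963 + 2178\right) = \frac{7}{2} + \left(1963 + 2178\right) = \frac{7}{2} + 4141 = \frac{8289}{2}$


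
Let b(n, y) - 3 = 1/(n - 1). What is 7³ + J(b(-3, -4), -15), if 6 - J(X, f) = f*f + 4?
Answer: 120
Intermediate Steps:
b(n, y) = 3 + 1/(-1 + n) (b(n, y) = 3 + 1/(n - 1) = 3 + 1/(-1 + n))
J(X, f) = 2 - f² (J(X, f) = 6 - (f*f + 4) = 6 - (f² + 4) = 6 - (4 + f²) = 6 + (-4 - f²) = 2 - f²)
7³ + J(b(-3, -4), -15) = 7³ + (2 - 1*(-15)²) = 343 + (2 - 1*225) = 343 + (2 - 225) = 343 - 223 = 120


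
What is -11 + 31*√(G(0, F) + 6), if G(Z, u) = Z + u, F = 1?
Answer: -11 + 31*√7 ≈ 71.018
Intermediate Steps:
-11 + 31*√(G(0, F) + 6) = -11 + 31*√((0 + 1) + 6) = -11 + 31*√(1 + 6) = -11 + 31*√7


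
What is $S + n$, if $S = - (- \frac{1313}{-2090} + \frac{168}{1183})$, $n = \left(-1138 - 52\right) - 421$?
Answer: $- \frac{569293367}{353210} \approx -1611.8$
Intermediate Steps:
$n = -1611$ ($n = -1190 - 421 = -1611$)
$S = - \frac{272057}{353210}$ ($S = - (\left(-1313\right) \left(- \frac{1}{2090}\right) + 168 \cdot \frac{1}{1183}) = - (\frac{1313}{2090} + \frac{24}{169}) = \left(-1\right) \frac{272057}{353210} = - \frac{272057}{353210} \approx -0.77024$)
$S + n = - \frac{272057}{353210} - 1611 = - \frac{569293367}{353210}$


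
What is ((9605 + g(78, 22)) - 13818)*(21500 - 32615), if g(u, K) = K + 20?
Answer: 46360665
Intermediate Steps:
g(u, K) = 20 + K
((9605 + g(78, 22)) - 13818)*(21500 - 32615) = ((9605 + (20 + 22)) - 13818)*(21500 - 32615) = ((9605 + 42) - 13818)*(-11115) = (9647 - 13818)*(-11115) = -4171*(-11115) = 46360665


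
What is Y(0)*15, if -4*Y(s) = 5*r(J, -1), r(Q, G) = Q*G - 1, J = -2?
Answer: -75/4 ≈ -18.750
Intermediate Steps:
r(Q, G) = -1 + G*Q (r(Q, G) = G*Q - 1 = -1 + G*Q)
Y(s) = -5/4 (Y(s) = -5*(-1 - 1*(-2))/4 = -5*(-1 + 2)/4 = -5/4)
Y(0)*15 = -5/4*15 = -75/4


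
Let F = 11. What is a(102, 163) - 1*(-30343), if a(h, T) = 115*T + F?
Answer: 49099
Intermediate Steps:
a(h, T) = 11 + 115*T (a(h, T) = 115*T + 11 = 11 + 115*T)
a(102, 163) - 1*(-30343) = (11 + 115*163) - 1*(-30343) = (11 + 18745) + 30343 = 18756 + 30343 = 49099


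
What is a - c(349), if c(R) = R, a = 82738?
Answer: 82389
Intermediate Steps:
a - c(349) = 82738 - 1*349 = 82738 - 349 = 82389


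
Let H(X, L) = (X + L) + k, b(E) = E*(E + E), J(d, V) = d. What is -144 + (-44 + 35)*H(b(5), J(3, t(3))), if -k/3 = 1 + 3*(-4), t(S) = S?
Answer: -918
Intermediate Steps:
b(E) = 2*E² (b(E) = E*(2*E) = 2*E²)
k = 33 (k = -3*(1 + 3*(-4)) = -3*(1 - 12) = -3*(-11) = 33)
H(X, L) = 33 + L + X (H(X, L) = (X + L) + 33 = (L + X) + 33 = 33 + L + X)
-144 + (-44 + 35)*H(b(5), J(3, t(3))) = -144 + (-44 + 35)*(33 + 3 + 2*5²) = -144 - 9*(33 + 3 + 2*25) = -144 - 9*(33 + 3 + 50) = -144 - 9*86 = -144 - 774 = -918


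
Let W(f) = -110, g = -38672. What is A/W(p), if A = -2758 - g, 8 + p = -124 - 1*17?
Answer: -17957/55 ≈ -326.49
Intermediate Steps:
p = -149 (p = -8 + (-124 - 1*17) = -8 + (-124 - 17) = -8 - 141 = -149)
A = 35914 (A = -2758 - 1*(-38672) = -2758 + 38672 = 35914)
A/W(p) = 35914/(-110) = 35914*(-1/110) = -17957/55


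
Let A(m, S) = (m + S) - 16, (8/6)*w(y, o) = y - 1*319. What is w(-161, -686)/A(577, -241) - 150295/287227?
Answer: -3787403/2297816 ≈ -1.6483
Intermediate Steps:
w(y, o) = -957/4 + 3*y/4 (w(y, o) = 3*(y - 1*319)/4 = 3*(y - 319)/4 = 3*(-319 + y)/4 = -957/4 + 3*y/4)
A(m, S) = -16 + S + m (A(m, S) = (S + m) - 16 = -16 + S + m)
w(-161, -686)/A(577, -241) - 150295/287227 = (-957/4 + (¾)*(-161))/(-16 - 241 + 577) - 150295/287227 = (-957/4 - 483/4)/320 - 150295*1/287227 = -360*1/320 - 150295/287227 = -9/8 - 150295/287227 = -3787403/2297816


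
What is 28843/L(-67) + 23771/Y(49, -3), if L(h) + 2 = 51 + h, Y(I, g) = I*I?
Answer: -68824165/43218 ≈ -1592.5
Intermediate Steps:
Y(I, g) = I²
L(h) = 49 + h (L(h) = -2 + (51 + h) = 49 + h)
28843/L(-67) + 23771/Y(49, -3) = 28843/(49 - 67) + 23771/(49²) = 28843/(-18) + 23771/2401 = 28843*(-1/18) + 23771*(1/2401) = -28843/18 + 23771/2401 = -68824165/43218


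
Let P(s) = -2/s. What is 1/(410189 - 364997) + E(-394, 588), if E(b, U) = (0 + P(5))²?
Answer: 180793/1129800 ≈ 0.16002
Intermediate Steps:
E(b, U) = 4/25 (E(b, U) = (0 - 2/5)² = (0 - 2*⅕)² = (0 - ⅖)² = (-⅖)² = 4/25)
1/(410189 - 364997) + E(-394, 588) = 1/(410189 - 364997) + 4/25 = 1/45192 + 4/25 = 180793/1129800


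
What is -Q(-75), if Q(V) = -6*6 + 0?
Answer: 36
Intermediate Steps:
Q(V) = -36 (Q(V) = -36 + 0 = -36)
-Q(-75) = -1*(-36) = 36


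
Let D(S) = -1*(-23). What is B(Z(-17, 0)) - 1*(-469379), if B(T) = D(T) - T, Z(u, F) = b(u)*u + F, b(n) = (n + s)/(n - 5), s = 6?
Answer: 938821/2 ≈ 4.6941e+5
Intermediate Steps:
D(S) = 23
b(n) = (6 + n)/(-5 + n) (b(n) = (n + 6)/(n - 5) = (6 + n)/(-5 + n))
Z(u, F) = F + u*(6 + u)/(-5 + u) (Z(u, F) = ((6 + u)/(-5 + u))*u + F = u*(6 + u)/(-5 + u) + F = F + u*(6 + u)/(-5 + u))
B(T) = 23 - T
B(Z(-17, 0)) - 1*(-469379) = (23 - (0*(-5 - 17) - 17*(6 - 17))/(-5 - 17)) - 1*(-469379) = (23 - (0*(-22) - 17*(-11))/(-22)) + 469379 = (23 - (-1)*(0 + 187)/22) + 469379 = (23 - (-1)*187/22) + 469379 = (23 - 1*(-17/2)) + 469379 = (23 + 17/2) + 469379 = 63/2 + 469379 = 938821/2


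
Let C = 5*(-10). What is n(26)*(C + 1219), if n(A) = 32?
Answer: 37408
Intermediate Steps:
C = -50
n(26)*(C + 1219) = 32*(-50 + 1219) = 32*1169 = 37408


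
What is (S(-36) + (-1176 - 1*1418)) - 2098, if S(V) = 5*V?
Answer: -4872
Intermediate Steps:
(S(-36) + (-1176 - 1*1418)) - 2098 = (5*(-36) + (-1176 - 1*1418)) - 2098 = (-180 + (-1176 - 1418)) - 2098 = (-180 - 2594) - 2098 = -2774 - 2098 = -4872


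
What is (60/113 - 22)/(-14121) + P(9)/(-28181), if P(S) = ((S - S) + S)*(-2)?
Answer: 97089220/44967660813 ≈ 0.0021591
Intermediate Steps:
P(S) = -2*S (P(S) = (0 + S)*(-2) = S*(-2) = -2*S)
(60/113 - 22)/(-14121) + P(9)/(-28181) = (60/113 - 22)/(-14121) - 2*9/(-28181) = (60*(1/113) - 22)*(-1/14121) - 18*(-1/28181) = (60/113 - 22)*(-1/14121) + 18/28181 = -2426/113*(-1/14121) + 18/28181 = 2426/1595673 + 18/28181 = 97089220/44967660813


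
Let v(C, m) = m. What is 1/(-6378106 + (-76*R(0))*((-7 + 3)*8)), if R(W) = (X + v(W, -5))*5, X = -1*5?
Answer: -1/6499706 ≈ -1.5385e-7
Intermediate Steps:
X = -5
R(W) = -50 (R(W) = (-5 - 5)*5 = -10*5 = -50)
1/(-6378106 + (-76*R(0))*((-7 + 3)*8)) = 1/(-6378106 + (-76*(-50))*((-7 + 3)*8)) = 1/(-6378106 + 3800*(-4*8)) = 1/(-6378106 + 3800*(-32)) = 1/(-6378106 - 121600) = 1/(-6499706) = -1/6499706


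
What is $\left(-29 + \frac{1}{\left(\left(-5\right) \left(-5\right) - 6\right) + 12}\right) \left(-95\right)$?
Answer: $\frac{85310}{31} \approx 2751.9$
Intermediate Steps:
$\left(-29 + \frac{1}{\left(\left(-5\right) \left(-5\right) - 6\right) + 12}\right) \left(-95\right) = \left(-29 + \frac{1}{\left(25 - 6\right) + 12}\right) \left(-95\right) = \left(-29 + \frac{1}{19 + 12}\right) \left(-95\right) = \left(-29 + \frac{1}{31}\right) \left(-95\right) = \left(- \frac{898}{31}\right) \left(-95\right) = \frac{85310}{31}$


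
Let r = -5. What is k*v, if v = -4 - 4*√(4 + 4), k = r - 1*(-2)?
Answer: 12 + 24*√2 ≈ 45.941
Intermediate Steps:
k = -3 (k = -5 - 1*(-2) = -5 + 2 = -3)
v = -4 - 8*√2 ≈ -15.314
k*v = -3*(-4 - 8*√2) = 12 + 24*√2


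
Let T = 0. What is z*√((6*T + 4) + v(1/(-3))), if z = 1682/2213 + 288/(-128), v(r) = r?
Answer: -13189*√33/26556 ≈ -2.8530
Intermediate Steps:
z = -13189/8852 (z = 1682*(1/2213) + 288*(-1/128) = 1682/2213 - 9/4 = -13189/8852 ≈ -1.4899)
z*√((6*T + 4) + v(1/(-3))) = -13189*√((6*0 + 4) + 1/(-3))/8852 = -13189*√((0 + 4) - ⅓)/8852 = -13189*√(4 - ⅓)/8852 = -13189*√33/26556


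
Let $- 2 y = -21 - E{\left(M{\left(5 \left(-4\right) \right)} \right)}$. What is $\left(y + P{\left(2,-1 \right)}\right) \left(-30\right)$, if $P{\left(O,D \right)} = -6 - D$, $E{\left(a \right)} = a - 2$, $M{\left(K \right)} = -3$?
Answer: $-90$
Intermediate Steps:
$E{\left(a \right)} = -2 + a$
$y = 8$ ($y = - \frac{-21 - \left(-2 - 3\right)}{2} = - \frac{-21 - -5}{2} = - \frac{-21 + 5}{2} = \left(- \frac{1}{2}\right) \left(-16\right) = 8$)
$\left(y + P{\left(2,-1 \right)}\right) \left(-30\right) = \left(8 - 5\right) \left(-30\right) = 3 \left(-30\right) = -90$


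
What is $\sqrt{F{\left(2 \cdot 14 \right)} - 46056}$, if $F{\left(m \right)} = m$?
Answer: $2 i \sqrt{11507} \approx 214.54 i$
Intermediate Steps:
$\sqrt{F{\left(2 \cdot 14 \right)} - 46056} = \sqrt{2 \cdot 14 - 46056} = \sqrt{28 - 46056} = \sqrt{-46028} = 2 i \sqrt{11507}$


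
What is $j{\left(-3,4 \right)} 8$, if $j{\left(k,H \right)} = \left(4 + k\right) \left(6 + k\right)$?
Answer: $24$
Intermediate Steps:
$j{\left(-3,4 \right)} 8 = \left(24 + \left(-3\right)^{2} + 10 \left(-3\right)\right) 8 = \left(24 + 9 - 30\right) 8 = 3 \cdot 8 = 24$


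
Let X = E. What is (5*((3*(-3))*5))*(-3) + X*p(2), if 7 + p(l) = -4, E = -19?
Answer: 884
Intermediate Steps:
X = -19
p(l) = -11 (p(l) = -7 - 4 = -11)
(5*((3*(-3))*5))*(-3) + X*p(2) = (5*((3*(-3))*5))*(-3) - 19*(-11) = (5*(-9*5))*(-3) + 209 = (5*(-45))*(-3) + 209 = -225*(-3) + 209 = 675 + 209 = 884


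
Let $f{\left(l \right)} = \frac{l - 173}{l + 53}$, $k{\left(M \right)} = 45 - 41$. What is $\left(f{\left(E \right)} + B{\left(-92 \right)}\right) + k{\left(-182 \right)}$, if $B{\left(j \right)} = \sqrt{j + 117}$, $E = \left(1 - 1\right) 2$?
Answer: $\frac{304}{53} \approx 5.7358$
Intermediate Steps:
$k{\left(M \right)} = 4$ ($k{\left(M \right)} = 45 - 41 = 4$)
$E = 0$ ($E = 0 \cdot 2 = 0$)
$f{\left(l \right)} = \frac{-173 + l}{53 + l}$
$B{\left(j \right)} = \sqrt{117 + j}$
$\left(f{\left(E \right)} + B{\left(-92 \right)}\right) + k{\left(-182 \right)} = \left(\frac{-173 + 0}{53 + 0} + \sqrt{117 - 92}\right) + 4 = \left(\frac{1}{53} \left(-173\right) + \sqrt{25}\right) + 4 = \left(\frac{1}{53} \left(-173\right) + 5\right) + 4 = \left(- \frac{173}{53} + 5\right) + 4 = \frac{92}{53} + 4 = \frac{304}{53}$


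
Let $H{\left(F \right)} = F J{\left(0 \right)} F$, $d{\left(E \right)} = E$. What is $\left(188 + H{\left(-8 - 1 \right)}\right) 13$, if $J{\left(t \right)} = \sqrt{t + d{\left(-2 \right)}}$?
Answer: $2444 + 1053 i \sqrt{2} \approx 2444.0 + 1489.2 i$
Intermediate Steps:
$J{\left(t \right)} = \sqrt{-2 + t}$ ($J{\left(t \right)} = \sqrt{t - 2} = \sqrt{-2 + t}$)
$H{\left(F \right)} = i \sqrt{2} F^{2}$ ($H{\left(F \right)} = F \sqrt{-2 + 0} F = F \sqrt{-2} F = F i \sqrt{2} F = i F \sqrt{2} F = i \sqrt{2} F^{2}$)
$\left(188 + H{\left(-8 - 1 \right)}\right) 13 = \left(188 + i \sqrt{2} \left(-8 - 1\right)^{2}\right) 13 = \left(188 + i \sqrt{2} \left(-9\right)^{2}\right) 13 = \left(188 + i \sqrt{2} \cdot 81\right) 13 = \left(188 + 81 i \sqrt{2}\right) 13 = 2444 + 1053 i \sqrt{2}$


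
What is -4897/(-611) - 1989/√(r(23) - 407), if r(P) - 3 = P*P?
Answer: 4897/611 - 1989*√5/25 ≈ -169.89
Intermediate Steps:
r(P) = 3 + P² (r(P) = 3 + P*P = 3 + P²)
-4897/(-611) - 1989/√(r(23) - 407) = -4897/(-611) - 1989/√((3 + 23²) - 407) = -4897*(-1/611) - 1989/√((3 + 529) - 407) = 4897/611 - 1989/√(532 - 407) = 4897/611 - 1989*√5/25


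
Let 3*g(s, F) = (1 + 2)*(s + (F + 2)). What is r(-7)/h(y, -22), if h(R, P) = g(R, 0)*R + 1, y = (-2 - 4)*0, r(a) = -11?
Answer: -11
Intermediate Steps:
g(s, F) = 2 + F + s (g(s, F) = ((1 + 2)*(s + (F + 2)))/3 = (3*(s + (2 + F)))/3 = (3*(2 + F + s))/3 = (6 + 3*F + 3*s)/3 = 2 + F + s)
y = 0 (y = -6*0 = 0)
h(R, P) = 1 + R*(2 + R) (h(R, P) = (2 + 0 + R)*R + 1 = (2 + R)*R + 1 = R*(2 + R) + 1 = 1 + R*(2 + R))
r(-7)/h(y, -22) = -11/(1 + 0*(2 + 0)) = -11/(1 + 0*2) = -11/(1 + 0) = -11/1 = -11*1 = -11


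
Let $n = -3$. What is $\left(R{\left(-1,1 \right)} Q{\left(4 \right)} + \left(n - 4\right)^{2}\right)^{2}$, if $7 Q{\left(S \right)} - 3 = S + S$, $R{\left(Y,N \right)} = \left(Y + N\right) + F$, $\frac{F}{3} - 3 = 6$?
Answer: $\frac{409600}{49} \approx 8359.2$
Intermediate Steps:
$F = 27$ ($F = 9 + 3 \cdot 6 = 9 + 18 = 27$)
$R{\left(Y,N \right)} = 27 + N + Y$ ($R{\left(Y,N \right)} = \left(Y + N\right) + 27 = \left(N + Y\right) + 27 = 27 + N + Y$)
$Q{\left(S \right)} = \frac{3}{7} + \frac{2 S}{7}$ ($Q{\left(S \right)} = \frac{3}{7} + \frac{S + S}{7} = \frac{3}{7} + \frac{2 S}{7}$)
$\left(R{\left(-1,1 \right)} Q{\left(4 \right)} + \left(n - 4\right)^{2}\right)^{2} = \left(\left(27 + 1 - 1\right) \left(\frac{3}{7} + \frac{2}{7} \cdot 4\right) + \left(-3 - 4\right)^{2}\right)^{2} = \left(27 \left(\frac{3}{7} + \frac{8}{7}\right) + \left(-7\right)^{2}\right)^{2} = \left(27 \cdot \frac{11}{7} + 49\right)^{2} = \left(\frac{297}{7} + 49\right)^{2} = \left(\frac{640}{7}\right)^{2} = \frac{409600}{49}$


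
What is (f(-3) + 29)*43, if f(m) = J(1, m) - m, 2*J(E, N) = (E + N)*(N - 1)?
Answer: 1548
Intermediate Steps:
J(E, N) = (-1 + N)*(E + N)/2 (J(E, N) = ((E + N)*(N - 1))/2 = ((E + N)*(-1 + N))/2 = ((-1 + N)*(E + N))/2 = (-1 + N)*(E + N)/2)
f(m) = -½ + m²/2 - m (f(m) = (m²/2 - ½*1 - m/2 + (½)*1*m) - m = (m²/2 - ½ - m/2 + m/2) - m = (-½ + m²/2) - m = -½ + m²/2 - m)
(f(-3) + 29)*43 = ((-½ + (½)*(-3)² - 1*(-3)) + 29)*43 = ((-½ + (½)*9 + 3) + 29)*43 = ((-½ + 9/2 + 3) + 29)*43 = (7 + 29)*43 = 36*43 = 1548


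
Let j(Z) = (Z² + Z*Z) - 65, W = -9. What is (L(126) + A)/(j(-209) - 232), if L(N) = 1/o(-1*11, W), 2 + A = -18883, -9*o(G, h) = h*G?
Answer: -207736/957715 ≈ -0.21691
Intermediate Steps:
j(Z) = -65 + 2*Z² (j(Z) = (Z² + Z²) - 65 = 2*Z² - 65 = -65 + 2*Z²)
o(G, h) = -G*h/9 (o(G, h) = -h*G/9 = -G*h/9)
A = -18885 (A = -2 - 18883 = -18885)
L(N) = -1/11 (L(N) = 1/(-⅑*(-1*11)*(-9)) = 1/(-⅑*(-11)*(-9)) = 1/(-11) = -1/11)
(L(126) + A)/(j(-209) - 232) = (-1/11 - 18885)/((-65 + 2*(-209)²) - 232) = -207736/(11*((-65 + 2*43681) - 232)) = -207736/(11*((-65 + 87362) - 232)) = -207736/(11*(87297 - 232)) = -207736/11/87065 = -207736/11*1/87065 = -207736/957715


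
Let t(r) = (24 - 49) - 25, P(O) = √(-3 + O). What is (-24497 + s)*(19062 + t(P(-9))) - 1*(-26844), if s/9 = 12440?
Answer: 1662873400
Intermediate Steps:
s = 111960 (s = 9*12440 = 111960)
t(r) = -50 (t(r) = -25 - 25 = -50)
(-24497 + s)*(19062 + t(P(-9))) - 1*(-26844) = (-24497 + 111960)*(19062 - 50) - 1*(-26844) = 87463*19012 + 26844 = 1662846556 + 26844 = 1662873400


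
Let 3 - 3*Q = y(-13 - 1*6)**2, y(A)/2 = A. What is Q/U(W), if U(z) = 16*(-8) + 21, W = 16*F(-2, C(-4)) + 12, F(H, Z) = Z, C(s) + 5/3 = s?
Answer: 1441/321 ≈ 4.4891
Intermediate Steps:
y(A) = 2*A
C(s) = -5/3 + s
W = -236/3 (W = 16*(-5/3 - 4) + 12 = 16*(-17/3) + 12 = -272/3 + 12 = -236/3 ≈ -78.667)
U(z) = -107 (U(z) = -128 + 21 = -107)
Q = -1441/3 (Q = 1 - 4*(-13 - 1*6)**2/3 = 1 - 4*(-13 - 6)**2/3 = 1 - (2*(-19))**2/3 = 1 - 1/3*(-38)**2 = 1 - 1/3*1444 = 1 - 1444/3 = -1441/3 ≈ -480.33)
Q/U(W) = -1441/3/(-107) = -1441/3*(-1/107) = 1441/321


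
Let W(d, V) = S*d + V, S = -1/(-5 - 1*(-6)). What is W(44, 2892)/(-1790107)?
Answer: -2848/1790107 ≈ -0.0015910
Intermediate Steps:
S = -1 (S = -1/(-5 + 6) = -1/1 = -1*1 = -1)
W(d, V) = V - d (W(d, V) = -d + V = V - d)
W(44, 2892)/(-1790107) = (2892 - 1*44)/(-1790107) = (2892 - 44)*(-1/1790107) = 2848*(-1/1790107) = -2848/1790107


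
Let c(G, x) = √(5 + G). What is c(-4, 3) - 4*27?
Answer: -107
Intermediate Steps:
c(-4, 3) - 4*27 = √(5 - 4) - 4*27 = √1 - 108 = 1 - 108 = -107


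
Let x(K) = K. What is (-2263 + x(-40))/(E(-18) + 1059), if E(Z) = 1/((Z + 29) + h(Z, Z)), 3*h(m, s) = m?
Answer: -11515/5296 ≈ -2.1743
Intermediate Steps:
h(m, s) = m/3
E(Z) = 1/(29 + 4*Z/3) (E(Z) = 1/((Z + 29) + Z/3) = 1/((29 + Z) + Z/3) = 1/(29 + 4*Z/3))
(-2263 + x(-40))/(E(-18) + 1059) = (-2263 - 40)/(3/(87 + 4*(-18)) + 1059) = -2303/(3/(87 - 72) + 1059) = -2303/(3/15 + 1059) = -2303/(3*(1/15) + 1059) = -2303/(⅕ + 1059) = -2303/5296/5 = -2303*5/5296 = -11515/5296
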